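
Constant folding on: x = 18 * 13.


18 * 13 = 234 at compile time
Optimized: x = 234


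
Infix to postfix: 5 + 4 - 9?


Left to right (same or higher precedence on left)
Postfix: 5 4 + 9 -


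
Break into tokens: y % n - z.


Scan left to right, longest-match per lexeme
Tokens: ID(y), OP(%), ID(n), OP(-), ID(z)


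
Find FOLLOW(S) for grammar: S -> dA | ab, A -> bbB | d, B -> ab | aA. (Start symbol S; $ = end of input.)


$ ∈ FOLLOW(S). For each A -> αBβ: add FIRST(β)\{ε} to FOLLOW(B); if β nullable, add FOLLOW(A).
FOLLOW(S) = {$}


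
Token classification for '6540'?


Pattern: digits only
Type: INTEGER_LITERAL


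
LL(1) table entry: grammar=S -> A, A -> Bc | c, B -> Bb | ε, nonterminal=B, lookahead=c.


For [B, c]: ε is nullable and 'c' ∈ FOLLOW(B)
Entry: B -> ε


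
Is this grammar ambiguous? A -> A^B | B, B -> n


precedence layered via separate nonterminal B: deterministic
Unambiguous


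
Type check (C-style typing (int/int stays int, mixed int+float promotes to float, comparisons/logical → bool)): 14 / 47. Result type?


Operand types: int / int
Rule: mixed int/float promotes to float; int/int stays int
Result type: int


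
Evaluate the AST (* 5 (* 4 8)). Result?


Evaluate inner: (* 4 8) = 32
Evaluate root: (* 5 32) = 160
Result: 160


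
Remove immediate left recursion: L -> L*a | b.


Left-recursive alternatives: L*a; non-recursive: b
Introduce L': L -> bL', L' -> *aL' | ε


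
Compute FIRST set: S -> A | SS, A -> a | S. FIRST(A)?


Per alternative of A: FIRST(a) = {a}; FIRST(S) = {a}
FIRST(A) = {a}


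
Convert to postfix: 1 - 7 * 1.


* has higher precedence, evaluate 7*1 first
Postfix: 1 7 1 * -


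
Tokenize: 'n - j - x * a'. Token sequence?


Scan left to right, longest-match per lexeme
Tokens: ID(n), OP(-), ID(j), OP(-), ID(x), OP(*), ID(a)


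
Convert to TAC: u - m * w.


Break into single-operator statements:
t1 = m * w
t2 = u - t1


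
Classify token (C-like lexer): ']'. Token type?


Pattern: delimiter/punctuation
Type: PUNCTUATION


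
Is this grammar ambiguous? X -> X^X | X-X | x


'x^x-x' has two parse trees (no precedence encoded between ^ and -)
Ambiguous


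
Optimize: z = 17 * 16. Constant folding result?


17 * 16 = 272 at compile time
Optimized: z = 272


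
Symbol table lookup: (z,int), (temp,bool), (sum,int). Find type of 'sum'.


Lookup 'sum' → type int


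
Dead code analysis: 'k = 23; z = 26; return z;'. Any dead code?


k is assigned but never read
Dead: 'k = 23'


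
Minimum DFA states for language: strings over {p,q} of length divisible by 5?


Track length mod 5: states 0..4, accept at 0
Minimal DFA: 5 states


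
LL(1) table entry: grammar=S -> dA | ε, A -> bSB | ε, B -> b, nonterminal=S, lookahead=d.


For [S, d]: 'd' ∈ FIRST(dA)
Entry: S -> dA


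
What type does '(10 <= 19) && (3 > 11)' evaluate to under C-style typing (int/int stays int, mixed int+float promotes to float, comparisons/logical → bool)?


Operand types: bool && bool
Rule: logical operators take bool operands and yield bool
Result type: bool


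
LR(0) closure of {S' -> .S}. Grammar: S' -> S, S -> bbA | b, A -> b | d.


Start: S' -> .S
For each item with dot before a nonterminal B, add B -> .γ for every B-production
Closure: [S' -> .S, S -> .bbA, S -> .b]


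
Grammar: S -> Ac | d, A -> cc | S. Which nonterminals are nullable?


A nonterminal is nullable iff some alternative derives ε (directly, or every symbol in it is nullable)
Nullable: {}


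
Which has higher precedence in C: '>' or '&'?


'>' is relational (level 7); '&' is bitwise AND (level 5)
Higher level binds tighter
'>' has higher precedence than '&'


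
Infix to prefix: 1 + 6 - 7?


left-to-right (same/higher precedence on left): tree is (- (+ 1 6) 7)
Prefix: - + 1 6 7


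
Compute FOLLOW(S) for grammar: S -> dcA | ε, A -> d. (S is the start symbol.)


$ ∈ FOLLOW(S). For each A -> αBβ: add FIRST(β)\{ε} to FOLLOW(B); if β nullable, add FOLLOW(A).
FOLLOW(S) = {$}


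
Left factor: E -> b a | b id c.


Common prefix: 'b'
Factored: E -> b E', E' -> a | id c


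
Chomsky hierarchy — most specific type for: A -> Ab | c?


Left-linear: every RHS is a terminal or one nonterminal followed by a terminal
Classification: Type 3 (Regular)


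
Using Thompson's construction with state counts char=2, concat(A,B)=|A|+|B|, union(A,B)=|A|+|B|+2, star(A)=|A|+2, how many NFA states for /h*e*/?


Syntax tree has 2 char leaf(s), 0 union(s), 2 star(s)
chars contribute 2×2 = 4; each union adds +2; each star adds +2
Total: 4 + 0 + 4 = 8 states


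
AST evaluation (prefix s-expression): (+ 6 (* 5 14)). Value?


Evaluate inner: (* 5 14) = 70
Evaluate root: (+ 6 70) = 76
Result: 76


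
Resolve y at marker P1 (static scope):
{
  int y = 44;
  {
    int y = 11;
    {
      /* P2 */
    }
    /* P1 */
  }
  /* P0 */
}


y declared in the same block as P1
y = 11


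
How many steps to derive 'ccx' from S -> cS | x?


Derivation: S => cS => ccS => ccx
Steps: 3


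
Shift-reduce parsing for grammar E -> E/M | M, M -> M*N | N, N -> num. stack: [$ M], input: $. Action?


lookahead ∉ {*} so M won't extend; reduce E -> M
Action: reduce (E -> M)


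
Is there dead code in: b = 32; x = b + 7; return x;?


b is read by x's definition; x is returned
No dead code


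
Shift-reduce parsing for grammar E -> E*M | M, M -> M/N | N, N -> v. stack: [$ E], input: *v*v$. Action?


shift '*' to continue E -> E*M
Action: shift


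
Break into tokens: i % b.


Scan left to right, longest-match per lexeme
Tokens: ID(i), OP(%), ID(b)


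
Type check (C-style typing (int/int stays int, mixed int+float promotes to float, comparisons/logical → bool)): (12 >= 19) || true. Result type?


Operand types: bool || bool
Rule: logical operators take bool operands and yield bool
Result type: bool


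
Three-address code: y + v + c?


Break into single-operator statements:
t1 = y + v
t2 = t1 + c


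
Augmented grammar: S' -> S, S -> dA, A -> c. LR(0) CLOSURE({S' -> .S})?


Start: S' -> .S
For each item with dot before a nonterminal B, add B -> .γ for every B-production
Closure: [S' -> .S, S -> .dA]


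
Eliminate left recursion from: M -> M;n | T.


Left-recursive alternatives: M;n; non-recursive: T
Introduce M': M -> TM', M' -> ;nM' | ε


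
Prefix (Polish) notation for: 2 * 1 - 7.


left-to-right (same/higher precedence on left): tree is (- (* 2 1) 7)
Prefix: - * 2 1 7


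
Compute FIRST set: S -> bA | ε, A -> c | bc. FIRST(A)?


Per alternative of A: FIRST(c) = {c}; FIRST(bc) = {b}
FIRST(A) = {b, c}


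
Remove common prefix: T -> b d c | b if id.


Common prefix: 'b'
Factored: T -> b T', T' -> d c | if id


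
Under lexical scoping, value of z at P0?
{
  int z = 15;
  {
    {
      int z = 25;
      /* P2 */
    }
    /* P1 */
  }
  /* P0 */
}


z declared in the same block as P0
z = 15


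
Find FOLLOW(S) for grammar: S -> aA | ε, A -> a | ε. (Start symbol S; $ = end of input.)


$ ∈ FOLLOW(S). For each A -> αBβ: add FIRST(β)\{ε} to FOLLOW(B); if β nullable, add FOLLOW(A).
FOLLOW(S) = {$}


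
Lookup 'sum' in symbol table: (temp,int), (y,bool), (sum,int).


Lookup 'sum' → type int


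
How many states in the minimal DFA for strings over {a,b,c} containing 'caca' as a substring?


KMP-style automaton: 4 progress states + 1 absorbing accept = 5
Minimal DFA: 5 states


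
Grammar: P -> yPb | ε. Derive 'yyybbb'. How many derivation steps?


Derivation: P => yPb => yyPbb => yyyPbbb => yyybbb
Steps: 4


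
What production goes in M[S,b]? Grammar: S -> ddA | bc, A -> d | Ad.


For [S, b]: 'b' ∈ FIRST(bc)
Entry: S -> bc


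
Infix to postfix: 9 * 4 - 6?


Left to right (same or higher precedence on left)
Postfix: 9 4 * 6 -


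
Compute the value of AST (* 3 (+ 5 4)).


Evaluate inner: (+ 5 4) = 9
Evaluate root: (* 3 9) = 27
Result: 27


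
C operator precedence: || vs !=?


'!=' is equality (level 6); '||' is logical OR (level 1)
Higher level binds tighter
'!=' has higher precedence than '||'


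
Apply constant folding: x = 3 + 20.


3 + 20 = 23 at compile time
Optimized: x = 23


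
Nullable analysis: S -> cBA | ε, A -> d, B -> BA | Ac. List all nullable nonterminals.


A nonterminal is nullable iff some alternative derives ε (directly, or every symbol in it is nullable)
Nullable: {S}


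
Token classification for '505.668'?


Pattern: digits with a decimal point
Type: FLOAT_LITERAL


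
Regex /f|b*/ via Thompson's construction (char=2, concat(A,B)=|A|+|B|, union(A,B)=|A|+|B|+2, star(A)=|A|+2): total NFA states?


Syntax tree has 2 char leaf(s), 1 union(s), 1 star(s)
chars contribute 2×2 = 4; each union adds +2; each star adds +2
Total: 4 + 2 + 2 = 8 states


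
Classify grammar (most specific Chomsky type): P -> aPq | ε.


Single nonterminal LHS, but a^n q^n is not regular
Classification: Type 2 (Context-Free)


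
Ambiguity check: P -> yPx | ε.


balanced y^n…x^n: each string has a unique parse
Unambiguous


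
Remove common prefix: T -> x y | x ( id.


Common prefix: 'x'
Factored: T -> x T', T' -> y | ( id


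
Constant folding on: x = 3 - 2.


3 - 2 = 1 at compile time
Optimized: x = 1


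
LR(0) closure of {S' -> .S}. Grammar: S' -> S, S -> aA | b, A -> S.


Start: S' -> .S
For each item with dot before a nonterminal B, add B -> .γ for every B-production
Closure: [S' -> .S, S -> .aA, S -> .b]


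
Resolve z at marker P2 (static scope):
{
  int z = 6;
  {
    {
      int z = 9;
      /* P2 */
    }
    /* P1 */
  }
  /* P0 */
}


z declared in the same block as P2
z = 9


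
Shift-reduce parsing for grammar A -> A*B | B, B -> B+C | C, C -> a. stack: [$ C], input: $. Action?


'C' (not preceded by B+) is the handle for B -> C
Action: reduce (B -> C)


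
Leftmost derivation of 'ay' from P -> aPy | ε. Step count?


Derivation: P => aPy => ay
Steps: 2


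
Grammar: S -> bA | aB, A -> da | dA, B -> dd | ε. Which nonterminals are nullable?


A nonterminal is nullable iff some alternative derives ε (directly, or every symbol in it is nullable)
Nullable: {B}


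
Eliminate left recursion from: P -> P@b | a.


Left-recursive alternatives: P@b; non-recursive: a
Introduce P': P -> aP', P' -> @bP' | ε


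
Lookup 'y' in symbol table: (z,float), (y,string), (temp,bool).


Lookup 'y' → type string


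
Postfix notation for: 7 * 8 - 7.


Left to right (same or higher precedence on left)
Postfix: 7 8 * 7 -


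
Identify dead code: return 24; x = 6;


statement follows a return and is unreachable
Dead: 'x = 6'


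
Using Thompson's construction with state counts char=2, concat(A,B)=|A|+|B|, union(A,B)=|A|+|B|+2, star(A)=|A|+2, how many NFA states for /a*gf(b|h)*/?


Syntax tree has 5 char leaf(s), 1 union(s), 2 star(s)
chars contribute 5×2 = 10; each union adds +2; each star adds +2
Total: 10 + 2 + 4 = 16 states


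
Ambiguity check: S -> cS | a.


right-linear, alternatives start with distinct terminals 'c' vs 'a': unique leftmost derivation
Unambiguous


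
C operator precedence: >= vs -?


'-' is additive (level 9); '>=' is relational (level 7)
Higher level binds tighter
'-' has higher precedence than '>='


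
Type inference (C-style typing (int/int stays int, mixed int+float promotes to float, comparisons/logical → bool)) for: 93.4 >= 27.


Operand types: float >= int
Rule: comparison yields bool
Result type: bool


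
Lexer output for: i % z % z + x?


Scan left to right, longest-match per lexeme
Tokens: ID(i), OP(%), ID(z), OP(%), ID(z), OP(+), ID(x)


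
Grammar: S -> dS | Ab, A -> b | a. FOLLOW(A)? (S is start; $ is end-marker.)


$ ∈ FOLLOW(S). For each A -> αBβ: add FIRST(β)\{ε} to FOLLOW(B); if β nullable, add FOLLOW(A).
FOLLOW(A) = {b}


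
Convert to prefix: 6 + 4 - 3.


left-to-right (same/higher precedence on left): tree is (- (+ 6 4) 3)
Prefix: - + 6 4 3


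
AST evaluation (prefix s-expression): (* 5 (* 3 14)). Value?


Evaluate inner: (* 3 14) = 42
Evaluate root: (* 5 42) = 210
Result: 210


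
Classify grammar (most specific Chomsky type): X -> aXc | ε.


Single nonterminal LHS, but a^n c^n is not regular
Classification: Type 2 (Context-Free)


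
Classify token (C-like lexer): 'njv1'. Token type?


Pattern: letter/underscore followed by alphanumerics, not a keyword
Type: IDENTIFIER


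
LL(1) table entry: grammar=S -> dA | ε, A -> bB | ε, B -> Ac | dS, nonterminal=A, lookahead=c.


For [A, c]: ε is nullable and 'c' ∈ FOLLOW(A)
Entry: A -> ε


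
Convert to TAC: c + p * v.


Break into single-operator statements:
t1 = p * v
t2 = c + t1


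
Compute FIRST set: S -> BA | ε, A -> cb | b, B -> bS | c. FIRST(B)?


Per alternative of B: FIRST(bS) = {b}; FIRST(c) = {c}
FIRST(B) = {b, c}


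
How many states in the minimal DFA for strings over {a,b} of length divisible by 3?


Track length mod 3: states 0..2, accept at 0
Minimal DFA: 3 states


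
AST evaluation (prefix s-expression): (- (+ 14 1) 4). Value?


Evaluate inner: (+ 14 1) = 15
Evaluate root: (- 15 4) = 11
Result: 11


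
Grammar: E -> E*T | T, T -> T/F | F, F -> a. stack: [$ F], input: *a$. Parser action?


'F' (not preceded by T/) is the handle for T -> F
Action: reduce (T -> F)


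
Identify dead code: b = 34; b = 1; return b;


first assignment to b is overwritten before any read
Dead: 'b = 34'


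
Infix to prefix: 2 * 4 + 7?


left-to-right (same/higher precedence on left): tree is (+ (* 2 4) 7)
Prefix: + * 2 4 7


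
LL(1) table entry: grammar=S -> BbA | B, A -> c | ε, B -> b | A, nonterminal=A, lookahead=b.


For [A, b]: ε is nullable and 'b' ∈ FOLLOW(A)
Entry: A -> ε


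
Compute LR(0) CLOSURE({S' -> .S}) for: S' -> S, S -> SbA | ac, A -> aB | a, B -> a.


Start: S' -> .S
For each item with dot before a nonterminal B, add B -> .γ for every B-production
Closure: [S' -> .S, S -> .SbA, S -> .ac]


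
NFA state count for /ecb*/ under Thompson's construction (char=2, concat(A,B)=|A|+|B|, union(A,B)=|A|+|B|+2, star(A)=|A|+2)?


Syntax tree has 3 char leaf(s), 0 union(s), 1 star(s)
chars contribute 3×2 = 6; each union adds +2; each star adds +2
Total: 6 + 0 + 2 = 8 states


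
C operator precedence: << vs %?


'%' is multiplicative (level 10); '<<' is shift (level 8)
Higher level binds tighter
'%' has higher precedence than '<<'


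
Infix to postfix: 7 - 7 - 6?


Left to right (same or higher precedence on left)
Postfix: 7 7 - 6 -


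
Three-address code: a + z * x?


Break into single-operator statements:
t1 = z * x
t2 = a + t1


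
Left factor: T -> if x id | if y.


Common prefix: 'if'
Factored: T -> if T', T' -> x id | y


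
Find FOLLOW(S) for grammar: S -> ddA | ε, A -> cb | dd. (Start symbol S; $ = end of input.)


$ ∈ FOLLOW(S). For each A -> αBβ: add FIRST(β)\{ε} to FOLLOW(B); if β nullable, add FOLLOW(A).
FOLLOW(S) = {$}


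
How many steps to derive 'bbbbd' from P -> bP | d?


Derivation: P => bP => bbP => bbbP => bbbbP => bbbbd
Steps: 5


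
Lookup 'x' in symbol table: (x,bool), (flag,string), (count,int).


Lookup 'x' → type bool


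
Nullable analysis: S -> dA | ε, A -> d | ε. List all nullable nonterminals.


A nonterminal is nullable iff some alternative derives ε (directly, or every symbol in it is nullable)
Nullable: {A, S}


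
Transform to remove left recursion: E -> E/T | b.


Left-recursive alternatives: E/T; non-recursive: b
Introduce E': E -> bE', E' -> /TE' | ε


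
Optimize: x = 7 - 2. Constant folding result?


7 - 2 = 5 at compile time
Optimized: x = 5


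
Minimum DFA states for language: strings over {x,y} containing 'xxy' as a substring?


KMP-style automaton: 3 progress states + 1 absorbing accept = 4
Minimal DFA: 4 states


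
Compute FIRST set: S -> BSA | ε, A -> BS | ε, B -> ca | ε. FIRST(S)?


Per alternative of S: FIRST(BSA) = {c, ε}; FIRST(ε) = {ε}
FIRST(S) = {c, ε}


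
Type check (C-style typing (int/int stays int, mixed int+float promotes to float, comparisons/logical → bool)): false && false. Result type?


Operand types: bool && bool
Rule: logical operators take bool operands and yield bool
Result type: bool


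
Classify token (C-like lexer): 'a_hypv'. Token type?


Pattern: letter/underscore followed by alphanumerics, not a keyword
Type: IDENTIFIER


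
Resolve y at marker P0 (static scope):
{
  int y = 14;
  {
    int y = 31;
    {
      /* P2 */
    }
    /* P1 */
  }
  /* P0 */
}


y declared in the same block as P0
y = 14


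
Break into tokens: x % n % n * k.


Scan left to right, longest-match per lexeme
Tokens: ID(x), OP(%), ID(n), OP(%), ID(n), OP(*), ID(k)


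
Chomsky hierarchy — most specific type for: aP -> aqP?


LHS has context (more than one symbol) and |LHS| ≤ |RHS|
Classification: Type 1 (Context-Sensitive)


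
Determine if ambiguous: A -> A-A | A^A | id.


'id-id^id' has two parse trees (no precedence encoded between - and ^)
Ambiguous


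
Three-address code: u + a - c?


Break into single-operator statements:
t1 = u + a
t2 = t1 - c


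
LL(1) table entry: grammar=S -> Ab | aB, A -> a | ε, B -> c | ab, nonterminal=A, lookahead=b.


For [A, b]: ε is nullable and 'b' ∈ FOLLOW(A)
Entry: A -> ε


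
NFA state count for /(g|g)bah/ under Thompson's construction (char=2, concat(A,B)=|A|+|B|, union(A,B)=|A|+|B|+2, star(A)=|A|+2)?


Syntax tree has 5 char leaf(s), 1 union(s), 0 star(s)
chars contribute 5×2 = 10; each union adds +2; each star adds +2
Total: 10 + 2 + 0 = 12 states


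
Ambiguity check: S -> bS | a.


right-linear, alternatives start with distinct terminals 'b' vs 'a': unique leftmost derivation
Unambiguous


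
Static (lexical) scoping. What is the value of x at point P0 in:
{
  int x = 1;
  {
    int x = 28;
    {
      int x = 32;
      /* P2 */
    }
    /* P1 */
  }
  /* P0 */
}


x declared in the same block as P0
x = 1


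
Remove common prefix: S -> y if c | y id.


Common prefix: 'y'
Factored: S -> y S', S' -> if c | id


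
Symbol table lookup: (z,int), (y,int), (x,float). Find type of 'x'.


Lookup 'x' → type float


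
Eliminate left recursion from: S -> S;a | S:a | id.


Left-recursive alternatives: S;a, S:a; non-recursive: id
Introduce S': S -> idS', S' -> ;aS' | :aS' | ε


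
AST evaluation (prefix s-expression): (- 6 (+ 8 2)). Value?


Evaluate inner: (+ 8 2) = 10
Evaluate root: (- 6 10) = -4
Result: -4


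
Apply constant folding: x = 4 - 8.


4 - 8 = -4 at compile time
Optimized: x = -4


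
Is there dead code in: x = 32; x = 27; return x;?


first assignment to x is overwritten before any read
Dead: 'x = 32'


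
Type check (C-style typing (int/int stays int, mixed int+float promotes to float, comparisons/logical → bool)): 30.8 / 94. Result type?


Operand types: float / int
Rule: mixed int/float promotes to float; int/int stays int
Result type: float


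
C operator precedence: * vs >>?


'*' is multiplicative (level 10); '>>' is shift (level 8)
Higher level binds tighter
'*' has higher precedence than '>>'


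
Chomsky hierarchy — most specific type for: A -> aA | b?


Right-linear: every RHS is a terminal or a terminal followed by one nonterminal
Classification: Type 3 (Regular)


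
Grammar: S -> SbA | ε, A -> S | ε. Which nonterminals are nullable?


A nonterminal is nullable iff some alternative derives ε (directly, or every symbol in it is nullable)
Nullable: {A, S}


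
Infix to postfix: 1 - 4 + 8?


Left to right (same or higher precedence on left)
Postfix: 1 4 - 8 +


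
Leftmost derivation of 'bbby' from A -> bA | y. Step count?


Derivation: A => bA => bbA => bbbA => bbby
Steps: 4


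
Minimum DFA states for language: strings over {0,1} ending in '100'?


Track the longest suffix of input matching a prefix of '100': 4 classes (prefixes of length 0..3)
Minimal DFA: 4 states


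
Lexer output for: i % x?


Scan left to right, longest-match per lexeme
Tokens: ID(i), OP(%), ID(x)


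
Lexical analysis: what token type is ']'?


Pattern: delimiter/punctuation
Type: PUNCTUATION


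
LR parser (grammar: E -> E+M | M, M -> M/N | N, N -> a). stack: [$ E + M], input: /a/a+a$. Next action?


'/' can extend M; shift to build M -> M/N
Action: shift


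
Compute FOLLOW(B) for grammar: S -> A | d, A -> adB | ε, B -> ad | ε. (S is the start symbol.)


$ ∈ FOLLOW(S). For each A -> αBβ: add FIRST(β)\{ε} to FOLLOW(B); if β nullable, add FOLLOW(A).
FOLLOW(B) = {$}


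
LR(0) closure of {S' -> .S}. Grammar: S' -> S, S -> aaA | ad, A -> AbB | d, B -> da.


Start: S' -> .S
For each item with dot before a nonterminal B, add B -> .γ for every B-production
Closure: [S' -> .S, S -> .aaA, S -> .ad]


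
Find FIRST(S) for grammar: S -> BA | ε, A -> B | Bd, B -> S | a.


Per alternative of S: FIRST(BA) = {a, d, ε}; FIRST(ε) = {ε}
FIRST(S) = {a, d, ε}


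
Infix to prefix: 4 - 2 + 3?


left-to-right (same/higher precedence on left): tree is (+ (- 4 2) 3)
Prefix: + - 4 2 3


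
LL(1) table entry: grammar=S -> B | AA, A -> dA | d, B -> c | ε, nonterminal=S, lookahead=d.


For [S, d]: 'd' ∈ FIRST(AA)
Entry: S -> AA


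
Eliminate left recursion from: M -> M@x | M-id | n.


Left-recursive alternatives: M@x, M-id; non-recursive: n
Introduce M': M -> nM', M' -> @xM' | -idM' | ε


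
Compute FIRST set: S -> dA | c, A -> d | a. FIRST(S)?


Per alternative of S: FIRST(dA) = {d}; FIRST(c) = {c}
FIRST(S) = {c, d}


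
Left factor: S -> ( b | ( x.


Common prefix: '('
Factored: S -> ( S', S' -> b | x


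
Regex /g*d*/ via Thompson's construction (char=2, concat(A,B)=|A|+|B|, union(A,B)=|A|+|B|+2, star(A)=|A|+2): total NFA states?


Syntax tree has 2 char leaf(s), 0 union(s), 2 star(s)
chars contribute 2×2 = 4; each union adds +2; each star adds +2
Total: 4 + 0 + 4 = 8 states


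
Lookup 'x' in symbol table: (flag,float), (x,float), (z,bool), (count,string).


Lookup 'x' → type float


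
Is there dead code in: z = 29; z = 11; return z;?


first assignment to z is overwritten before any read
Dead: 'z = 29'


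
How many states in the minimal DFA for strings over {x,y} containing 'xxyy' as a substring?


KMP-style automaton: 4 progress states + 1 absorbing accept = 5
Minimal DFA: 5 states


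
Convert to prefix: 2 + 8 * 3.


'*' binds tighter: tree is (+ 2 (* 8 3))
Prefix: + 2 * 8 3


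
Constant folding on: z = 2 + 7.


2 + 7 = 9 at compile time
Optimized: z = 9


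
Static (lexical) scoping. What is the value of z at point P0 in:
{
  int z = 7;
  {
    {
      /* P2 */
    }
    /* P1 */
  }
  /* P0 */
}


z declared in the same block as P0
z = 7


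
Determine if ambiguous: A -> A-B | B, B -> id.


precedence layered via separate nonterminal B: deterministic
Unambiguous


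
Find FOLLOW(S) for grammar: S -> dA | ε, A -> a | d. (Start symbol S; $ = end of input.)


$ ∈ FOLLOW(S). For each A -> αBβ: add FIRST(β)\{ε} to FOLLOW(B); if β nullable, add FOLLOW(A).
FOLLOW(S) = {$}


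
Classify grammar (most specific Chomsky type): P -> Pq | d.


Left-linear: every RHS is a terminal or one nonterminal followed by a terminal
Classification: Type 3 (Regular)


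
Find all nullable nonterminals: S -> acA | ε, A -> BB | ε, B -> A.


A nonterminal is nullable iff some alternative derives ε (directly, or every symbol in it is nullable)
Nullable: {A, B, S}


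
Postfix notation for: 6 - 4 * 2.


* has higher precedence, evaluate 4*2 first
Postfix: 6 4 2 * -


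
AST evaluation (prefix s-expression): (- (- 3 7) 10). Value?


Evaluate inner: (- 3 7) = -4
Evaluate root: (- -4 10) = -14
Result: -14


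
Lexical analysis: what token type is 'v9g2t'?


Pattern: letter/underscore followed by alphanumerics, not a keyword
Type: IDENTIFIER


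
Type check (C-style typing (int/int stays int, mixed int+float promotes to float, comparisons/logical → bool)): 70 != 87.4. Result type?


Operand types: int != float
Rule: comparison yields bool
Result type: bool


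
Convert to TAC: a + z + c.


Break into single-operator statements:
t1 = a + z
t2 = t1 + c


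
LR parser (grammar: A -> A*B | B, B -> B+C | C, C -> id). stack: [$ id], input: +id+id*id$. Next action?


'id' on top is the handle for C -> id
Action: reduce (C -> id)


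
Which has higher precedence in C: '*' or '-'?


'*' is multiplicative (level 10); '-' is additive (level 9)
Higher level binds tighter
'*' has higher precedence than '-'


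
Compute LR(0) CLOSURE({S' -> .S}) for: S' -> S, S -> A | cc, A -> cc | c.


Start: S' -> .S
For each item with dot before a nonterminal B, add B -> .γ for every B-production
Closure: [S' -> .S, S -> .A, S -> .cc, A -> .cc, A -> .c]


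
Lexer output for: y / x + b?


Scan left to right, longest-match per lexeme
Tokens: ID(y), OP(/), ID(x), OP(+), ID(b)


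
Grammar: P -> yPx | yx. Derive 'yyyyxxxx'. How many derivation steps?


Derivation: P => yPx => yyPxx => yyyPxxx => yyyyxxxx
Steps: 4


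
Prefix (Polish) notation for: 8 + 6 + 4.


left-to-right (same/higher precedence on left): tree is (+ (+ 8 6) 4)
Prefix: + + 8 6 4


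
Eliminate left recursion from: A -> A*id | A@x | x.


Left-recursive alternatives: A*id, A@x; non-recursive: x
Introduce A': A -> xA', A' -> *idA' | @xA' | ε


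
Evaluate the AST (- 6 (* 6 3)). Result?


Evaluate inner: (* 6 3) = 18
Evaluate root: (- 6 18) = -12
Result: -12


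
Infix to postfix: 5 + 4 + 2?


Left to right (same or higher precedence on left)
Postfix: 5 4 + 2 +


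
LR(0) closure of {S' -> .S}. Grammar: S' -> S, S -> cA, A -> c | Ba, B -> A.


Start: S' -> .S
For each item with dot before a nonterminal B, add B -> .γ for every B-production
Closure: [S' -> .S, S -> .cA]


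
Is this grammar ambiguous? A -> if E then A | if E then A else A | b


dangling else: 'if E then if E then b else b' parses two ways
Ambiguous


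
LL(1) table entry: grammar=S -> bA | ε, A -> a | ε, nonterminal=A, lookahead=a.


For [A, a]: 'a' ∈ FIRST(a)
Entry: A -> a


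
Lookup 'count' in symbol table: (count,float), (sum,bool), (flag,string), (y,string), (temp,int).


Lookup 'count' → type float


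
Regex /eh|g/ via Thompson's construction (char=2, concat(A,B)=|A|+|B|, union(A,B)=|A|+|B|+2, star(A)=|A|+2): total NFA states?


Syntax tree has 3 char leaf(s), 1 union(s), 0 star(s)
chars contribute 3×2 = 6; each union adds +2; each star adds +2
Total: 6 + 2 + 0 = 8 states


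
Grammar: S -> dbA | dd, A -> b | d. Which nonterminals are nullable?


A nonterminal is nullable iff some alternative derives ε (directly, or every symbol in it is nullable)
Nullable: {}


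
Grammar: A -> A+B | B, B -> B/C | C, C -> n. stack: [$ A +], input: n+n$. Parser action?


no handle ('A+' is not any RHS); shift 'n'
Action: shift


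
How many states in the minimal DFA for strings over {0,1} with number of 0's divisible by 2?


Track (count of 0) mod 2: states 0..1, accept at 0
Minimal DFA: 2 states


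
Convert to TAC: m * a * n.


Break into single-operator statements:
t1 = m * a
t2 = t1 * n


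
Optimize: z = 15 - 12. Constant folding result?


15 - 12 = 3 at compile time
Optimized: z = 3


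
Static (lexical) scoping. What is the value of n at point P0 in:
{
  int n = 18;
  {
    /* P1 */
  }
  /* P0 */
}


n declared in the same block as P0
n = 18


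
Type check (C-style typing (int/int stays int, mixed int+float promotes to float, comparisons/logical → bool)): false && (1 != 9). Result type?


Operand types: bool && bool
Rule: logical operators take bool operands and yield bool
Result type: bool


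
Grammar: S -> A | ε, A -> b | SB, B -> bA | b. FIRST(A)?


Per alternative of A: FIRST(b) = {b}; FIRST(SB) = {b}
FIRST(A) = {b}


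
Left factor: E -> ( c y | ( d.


Common prefix: '('
Factored: E -> ( E', E' -> c y | d


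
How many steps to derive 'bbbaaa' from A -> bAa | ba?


Derivation: A => bAa => bbAaa => bbbaaa
Steps: 3


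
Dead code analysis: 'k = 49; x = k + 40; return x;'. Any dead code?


k is read by x's definition; x is returned
No dead code


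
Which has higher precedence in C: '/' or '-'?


'/' is multiplicative (level 10); '-' is additive (level 9)
Higher level binds tighter
'/' has higher precedence than '-'


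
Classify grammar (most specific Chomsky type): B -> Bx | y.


Left-linear: every RHS is a terminal or one nonterminal followed by a terminal
Classification: Type 3 (Regular)


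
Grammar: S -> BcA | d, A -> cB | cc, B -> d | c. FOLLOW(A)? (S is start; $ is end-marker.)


$ ∈ FOLLOW(S). For each A -> αBβ: add FIRST(β)\{ε} to FOLLOW(B); if β nullable, add FOLLOW(A).
FOLLOW(A) = {$}


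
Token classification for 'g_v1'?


Pattern: letter/underscore followed by alphanumerics, not a keyword
Type: IDENTIFIER


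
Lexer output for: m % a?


Scan left to right, longest-match per lexeme
Tokens: ID(m), OP(%), ID(a)


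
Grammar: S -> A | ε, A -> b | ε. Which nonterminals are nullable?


A nonterminal is nullable iff some alternative derives ε (directly, or every symbol in it is nullable)
Nullable: {A, S}


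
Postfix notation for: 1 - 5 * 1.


* has higher precedence, evaluate 5*1 first
Postfix: 1 5 1 * -


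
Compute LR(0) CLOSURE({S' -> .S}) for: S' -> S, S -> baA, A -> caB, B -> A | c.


Start: S' -> .S
For each item with dot before a nonterminal B, add B -> .γ for every B-production
Closure: [S' -> .S, S -> .baA]


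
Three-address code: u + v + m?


Break into single-operator statements:
t1 = u + v
t2 = t1 + m


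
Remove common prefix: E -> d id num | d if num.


Common prefix: 'd'
Factored: E -> d E', E' -> id num | if num


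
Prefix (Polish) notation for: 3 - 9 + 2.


left-to-right (same/higher precedence on left): tree is (+ (- 3 9) 2)
Prefix: + - 3 9 2


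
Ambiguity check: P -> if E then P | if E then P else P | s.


dangling else: 'if E then if E then s else s' parses two ways
Ambiguous


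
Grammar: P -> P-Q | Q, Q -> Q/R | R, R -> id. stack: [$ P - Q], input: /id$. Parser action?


'/' can extend Q; shift to build Q -> Q/R
Action: shift


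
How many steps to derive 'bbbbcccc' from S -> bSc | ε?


Derivation: S => bSc => bbScc => bbbSccc => bbbbScccc => bbbbcccc
Steps: 5


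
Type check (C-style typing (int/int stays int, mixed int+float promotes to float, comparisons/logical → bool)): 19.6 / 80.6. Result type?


Operand types: float / float
Rule: mixed int/float promotes to float; int/int stays int
Result type: float


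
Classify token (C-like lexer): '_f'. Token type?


Pattern: letter/underscore followed by alphanumerics, not a keyword
Type: IDENTIFIER


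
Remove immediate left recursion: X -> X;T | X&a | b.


Left-recursive alternatives: X;T, X&a; non-recursive: b
Introduce X': X -> bX', X' -> ;TX' | &aX' | ε


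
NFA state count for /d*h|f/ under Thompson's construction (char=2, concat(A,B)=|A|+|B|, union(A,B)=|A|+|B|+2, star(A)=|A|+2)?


Syntax tree has 3 char leaf(s), 1 union(s), 1 star(s)
chars contribute 3×2 = 6; each union adds +2; each star adds +2
Total: 6 + 2 + 2 = 10 states


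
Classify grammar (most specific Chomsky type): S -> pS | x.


Right-linear: every RHS is a terminal or a terminal followed by one nonterminal
Classification: Type 3 (Regular)


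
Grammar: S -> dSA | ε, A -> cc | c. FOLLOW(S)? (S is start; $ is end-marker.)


$ ∈ FOLLOW(S). For each A -> αBβ: add FIRST(β)\{ε} to FOLLOW(B); if β nullable, add FOLLOW(A).
FOLLOW(S) = {$, c}


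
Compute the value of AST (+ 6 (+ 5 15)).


Evaluate inner: (+ 5 15) = 20
Evaluate root: (+ 6 20) = 26
Result: 26


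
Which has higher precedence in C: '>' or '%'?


'%' is multiplicative (level 10); '>' is relational (level 7)
Higher level binds tighter
'%' has higher precedence than '>'


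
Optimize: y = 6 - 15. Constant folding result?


6 - 15 = -9 at compile time
Optimized: y = -9


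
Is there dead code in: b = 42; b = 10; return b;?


first assignment to b is overwritten before any read
Dead: 'b = 42'


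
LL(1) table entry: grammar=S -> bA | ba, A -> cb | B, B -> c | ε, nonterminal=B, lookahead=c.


For [B, c]: 'c' ∈ FIRST(c)
Entry: B -> c


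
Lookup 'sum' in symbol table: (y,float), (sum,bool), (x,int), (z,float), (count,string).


Lookup 'sum' → type bool


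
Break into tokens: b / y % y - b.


Scan left to right, longest-match per lexeme
Tokens: ID(b), OP(/), ID(y), OP(%), ID(y), OP(-), ID(b)


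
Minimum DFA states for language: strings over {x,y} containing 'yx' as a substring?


KMP-style automaton: 2 progress states + 1 absorbing accept = 3
Minimal DFA: 3 states


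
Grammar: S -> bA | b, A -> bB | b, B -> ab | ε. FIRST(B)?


Per alternative of B: FIRST(ab) = {a}; FIRST(ε) = {ε}
FIRST(B) = {a, ε}


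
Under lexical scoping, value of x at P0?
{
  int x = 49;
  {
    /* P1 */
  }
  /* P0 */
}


x declared in the same block as P0
x = 49


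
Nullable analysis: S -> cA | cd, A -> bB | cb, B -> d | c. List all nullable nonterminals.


A nonterminal is nullable iff some alternative derives ε (directly, or every symbol in it is nullable)
Nullable: {}


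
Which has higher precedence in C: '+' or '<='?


'+' is additive (level 9); '<=' is relational (level 7)
Higher level binds tighter
'+' has higher precedence than '<='


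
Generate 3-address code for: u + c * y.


Break into single-operator statements:
t1 = c * y
t2 = u + t1


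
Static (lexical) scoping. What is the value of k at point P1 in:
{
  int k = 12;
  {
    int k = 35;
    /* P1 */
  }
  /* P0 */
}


k declared in the same block as P1
k = 35


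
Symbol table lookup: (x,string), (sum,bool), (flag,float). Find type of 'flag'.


Lookup 'flag' → type float


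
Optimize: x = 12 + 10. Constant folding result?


12 + 10 = 22 at compile time
Optimized: x = 22


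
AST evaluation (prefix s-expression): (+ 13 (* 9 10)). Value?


Evaluate inner: (* 9 10) = 90
Evaluate root: (+ 13 90) = 103
Result: 103


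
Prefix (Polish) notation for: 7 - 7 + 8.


left-to-right (same/higher precedence on left): tree is (+ (- 7 7) 8)
Prefix: + - 7 7 8


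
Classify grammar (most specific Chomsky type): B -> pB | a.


Right-linear: every RHS is a terminal or a terminal followed by one nonterminal
Classification: Type 3 (Regular)


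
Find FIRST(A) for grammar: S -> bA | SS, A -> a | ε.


Per alternative of A: FIRST(a) = {a}; FIRST(ε) = {ε}
FIRST(A) = {a, ε}


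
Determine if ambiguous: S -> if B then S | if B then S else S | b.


dangling else: 'if B then if B then b else b' parses two ways
Ambiguous


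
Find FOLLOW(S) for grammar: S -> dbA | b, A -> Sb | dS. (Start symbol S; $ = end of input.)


$ ∈ FOLLOW(S). For each A -> αBβ: add FIRST(β)\{ε} to FOLLOW(B); if β nullable, add FOLLOW(A).
FOLLOW(S) = {$, b}


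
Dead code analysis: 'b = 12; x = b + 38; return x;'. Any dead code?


b is read by x's definition; x is returned
No dead code


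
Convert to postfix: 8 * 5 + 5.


Left to right (same or higher precedence on left)
Postfix: 8 5 * 5 +


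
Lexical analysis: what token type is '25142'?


Pattern: digits only
Type: INTEGER_LITERAL


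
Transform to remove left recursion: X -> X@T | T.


Left-recursive alternatives: X@T; non-recursive: T
Introduce X': X -> TX', X' -> @TX' | ε


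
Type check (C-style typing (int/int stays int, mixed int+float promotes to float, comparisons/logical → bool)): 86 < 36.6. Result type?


Operand types: int < float
Rule: comparison yields bool
Result type: bool


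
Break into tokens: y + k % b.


Scan left to right, longest-match per lexeme
Tokens: ID(y), OP(+), ID(k), OP(%), ID(b)


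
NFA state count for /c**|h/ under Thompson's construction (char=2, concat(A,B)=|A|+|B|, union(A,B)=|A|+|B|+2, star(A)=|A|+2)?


Syntax tree has 2 char leaf(s), 1 union(s), 2 star(s)
chars contribute 2×2 = 4; each union adds +2; each star adds +2
Total: 4 + 2 + 4 = 10 states


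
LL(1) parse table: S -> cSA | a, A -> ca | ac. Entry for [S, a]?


For [S, a]: 'a' ∈ FIRST(a)
Entry: S -> a


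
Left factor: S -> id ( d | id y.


Common prefix: 'id'
Factored: S -> id S', S' -> ( d | y


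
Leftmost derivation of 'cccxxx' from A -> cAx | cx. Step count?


Derivation: A => cAx => ccAxx => cccxxx
Steps: 3


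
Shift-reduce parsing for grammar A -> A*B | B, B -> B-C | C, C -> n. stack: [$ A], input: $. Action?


start symbol A on stack, input exhausted
Action: accept


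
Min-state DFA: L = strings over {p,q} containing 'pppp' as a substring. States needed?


KMP-style automaton: 4 progress states + 1 absorbing accept = 5
Minimal DFA: 5 states


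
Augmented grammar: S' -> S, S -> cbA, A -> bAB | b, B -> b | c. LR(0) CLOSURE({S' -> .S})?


Start: S' -> .S
For each item with dot before a nonterminal B, add B -> .γ for every B-production
Closure: [S' -> .S, S -> .cbA]


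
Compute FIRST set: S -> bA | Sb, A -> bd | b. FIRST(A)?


Per alternative of A: FIRST(bd) = {b}; FIRST(b) = {b}
FIRST(A) = {b}


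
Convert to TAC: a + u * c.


Break into single-operator statements:
t1 = u * c
t2 = a + t1


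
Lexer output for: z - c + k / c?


Scan left to right, longest-match per lexeme
Tokens: ID(z), OP(-), ID(c), OP(+), ID(k), OP(/), ID(c)


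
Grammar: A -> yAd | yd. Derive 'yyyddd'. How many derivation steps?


Derivation: A => yAd => yyAdd => yyyddd
Steps: 3


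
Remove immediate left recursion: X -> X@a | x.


Left-recursive alternatives: X@a; non-recursive: x
Introduce X': X -> xX', X' -> @aX' | ε


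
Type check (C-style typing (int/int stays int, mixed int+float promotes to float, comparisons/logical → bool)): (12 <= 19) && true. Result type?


Operand types: bool && bool
Rule: logical operators take bool operands and yield bool
Result type: bool


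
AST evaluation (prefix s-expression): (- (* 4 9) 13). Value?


Evaluate inner: (* 4 9) = 36
Evaluate root: (- 36 13) = 23
Result: 23


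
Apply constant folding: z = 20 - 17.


20 - 17 = 3 at compile time
Optimized: z = 3


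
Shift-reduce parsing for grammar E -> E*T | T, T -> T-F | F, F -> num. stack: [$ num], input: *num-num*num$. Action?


'num' on top is the handle for F -> num
Action: reduce (F -> num)


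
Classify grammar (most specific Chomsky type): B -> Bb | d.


Left-linear: every RHS is a terminal or one nonterminal followed by a terminal
Classification: Type 3 (Regular)


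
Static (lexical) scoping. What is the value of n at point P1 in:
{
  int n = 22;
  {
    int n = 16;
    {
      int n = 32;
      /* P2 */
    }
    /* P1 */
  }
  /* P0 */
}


n declared in the same block as P1
n = 16


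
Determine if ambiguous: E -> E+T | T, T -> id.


precedence layered via separate nonterminal T: deterministic
Unambiguous
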